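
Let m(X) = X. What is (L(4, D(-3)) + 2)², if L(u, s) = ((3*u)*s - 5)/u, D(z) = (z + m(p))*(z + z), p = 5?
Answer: 19881/16 ≈ 1242.6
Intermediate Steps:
D(z) = 2*z*(5 + z) (D(z) = (z + 5)*(z + z) = (5 + z)*(2*z) = 2*z*(5 + z))
L(u, s) = (-5 + 3*s*u)/u (L(u, s) = (3*s*u - 5)/u = (-5 + 3*s*u)/u)
(L(4, D(-3)) + 2)² = ((-5/4 + 3*(2*(-3)*(5 - 3))) + 2)² = ((-5*¼ + 3*(2*(-3)*2)) + 2)² = ((-5/4 + 3*(-12)) + 2)² = ((-5/4 - 36) + 2)² = (-149/4 + 2)² = (-141/4)² = 19881/16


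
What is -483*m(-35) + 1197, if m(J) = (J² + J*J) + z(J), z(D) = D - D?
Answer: -1182153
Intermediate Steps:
z(D) = 0
m(J) = 2*J² (m(J) = (J² + J*J) + 0 = (J² + J²) + 0 = 2*J² + 0 = 2*J²)
-483*m(-35) + 1197 = -966*(-35)² + 1197 = -966*1225 + 1197 = -483*2450 + 1197 = -1183350 + 1197 = -1182153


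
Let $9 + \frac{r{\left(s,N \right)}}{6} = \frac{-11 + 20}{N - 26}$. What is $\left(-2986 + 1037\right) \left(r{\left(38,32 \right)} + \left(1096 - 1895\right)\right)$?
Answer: $1644956$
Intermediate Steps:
$r{\left(s,N \right)} = -54 + \frac{54}{-26 + N}$ ($r{\left(s,N \right)} = -54 + 6 \frac{-11 + 20}{N - 26} = -54 + 6 \frac{9}{-26 + N} = -54 + \frac{54}{-26 + N}$)
$\left(-2986 + 1037\right) \left(r{\left(38,32 \right)} + \left(1096 - 1895\right)\right) = \left(-2986 + 1037\right) \left(\frac{54 \left(27 - 32\right)}{-26 + 32} + \left(1096 - 1895\right)\right) = - 1949 \left(\frac{54 \left(27 - 32\right)}{6} + \left(1096 - 1895\right)\right) = - 1949 \left(54 \cdot \frac{1}{6} \left(-5\right) - 799\right) = - 1949 \left(-45 - 799\right) = \left(-1949\right) \left(-844\right) = 1644956$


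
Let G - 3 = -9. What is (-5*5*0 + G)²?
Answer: 36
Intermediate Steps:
G = -6 (G = 3 - 9 = -6)
(-5*5*0 + G)² = (-5*5*0 - 6)² = (-25*0 - 6)² = (0 - 6)² = (-6)² = 36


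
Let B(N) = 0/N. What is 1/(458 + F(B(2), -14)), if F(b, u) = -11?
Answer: 1/447 ≈ 0.0022371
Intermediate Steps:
B(N) = 0
1/(458 + F(B(2), -14)) = 1/(458 - 11) = 1/447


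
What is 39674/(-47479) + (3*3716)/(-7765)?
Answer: -837364502/368674435 ≈ -2.2713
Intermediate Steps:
39674/(-47479) + (3*3716)/(-7765) = 39674*(-1/47479) + 11148*(-1/7765) = -39674/47479 - 11148/7765 = -837364502/368674435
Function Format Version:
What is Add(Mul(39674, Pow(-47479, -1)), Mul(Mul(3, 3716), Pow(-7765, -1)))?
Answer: Rational(-837364502, 368674435) ≈ -2.2713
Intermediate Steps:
Add(Mul(39674, Pow(-47479, -1)), Mul(Mul(3, 3716), Pow(-7765, -1))) = Add(Mul(39674, Rational(-1, 47479)), Mul(11148, Rational(-1, 7765))) = Add(Rational(-39674, 47479), Rational(-11148, 7765)) = Rational(-837364502, 368674435)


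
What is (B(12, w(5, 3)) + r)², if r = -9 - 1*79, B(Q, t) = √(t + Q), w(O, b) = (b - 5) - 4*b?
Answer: (88 - I*√2)² ≈ 7742.0 - 248.9*I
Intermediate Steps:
w(O, b) = -5 - 3*b (w(O, b) = (-5 + b) - 4*b = -5 - 3*b)
B(Q, t) = √(Q + t)
r = -88 (r = -9 - 79 = -88)
(B(12, w(5, 3)) + r)² = (√(12 + (-5 - 3*3)) - 88)² = (√(12 + (-5 - 9)) - 88)² = (√(12 - 14) - 88)² = (√(-2) - 88)² = (I*√2 - 88)² = (-88 + I*√2)²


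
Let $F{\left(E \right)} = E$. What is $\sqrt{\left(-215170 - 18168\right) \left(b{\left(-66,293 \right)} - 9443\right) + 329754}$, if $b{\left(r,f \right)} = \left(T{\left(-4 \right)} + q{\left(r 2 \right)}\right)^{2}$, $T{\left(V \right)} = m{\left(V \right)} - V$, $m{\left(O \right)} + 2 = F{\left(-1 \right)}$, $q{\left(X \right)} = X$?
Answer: $i \sqrt{1800572930} \approx 42433.0 i$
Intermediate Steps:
$m{\left(O \right)} = -3$ ($m{\left(O \right)} = -2 - 1 = -3$)
$T{\left(V \right)} = -3 - V$
$b{\left(r,f \right)} = \left(1 + 2 r\right)^{2}$ ($b{\left(r,f \right)} = \left(\left(-3 - -4\right) + r 2\right)^{2} = \left(\left(-3 + 4\right) + 2 r\right)^{2} = \left(1 + 2 r\right)^{2}$)
$\sqrt{\left(-215170 - 18168\right) \left(b{\left(-66,293 \right)} - 9443\right) + 329754} = \sqrt{\left(-215170 - 18168\right) \left(\left(1 + 2 \left(-66\right)\right)^{2} - 9443\right) + 329754} = \sqrt{- 233338 \left(\left(1 - 132\right)^{2} - 9443\right) + 329754} = \sqrt{- 233338 \left(\left(-131\right)^{2} - 9443\right) + 329754} = \sqrt{- 233338 \left(17161 - 9443\right) + 329754} = \sqrt{\left(-233338\right) 7718 + 329754} = \sqrt{-1800902684 + 329754} = \sqrt{-1800572930} = i \sqrt{1800572930}$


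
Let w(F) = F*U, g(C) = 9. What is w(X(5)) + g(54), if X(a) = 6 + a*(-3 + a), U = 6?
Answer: 105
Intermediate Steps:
w(F) = 6*F (w(F) = F*6 = 6*F)
w(X(5)) + g(54) = 6*(6 + 5² - 3*5) + 9 = 6*(6 + 25 - 15) + 9 = 6*16 + 9 = 96 + 9 = 105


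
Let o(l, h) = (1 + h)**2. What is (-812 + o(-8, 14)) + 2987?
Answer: 2400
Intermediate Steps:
(-812 + o(-8, 14)) + 2987 = (-812 + (1 + 14)**2) + 2987 = (-812 + 15**2) + 2987 = (-812 + 225) + 2987 = -587 + 2987 = 2400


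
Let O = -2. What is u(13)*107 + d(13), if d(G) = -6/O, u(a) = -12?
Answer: -1281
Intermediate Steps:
d(G) = 3 (d(G) = -6/(-2) = -6*(-½) = 3)
u(13)*107 + d(13) = -12*107 + 3 = -1284 + 3 = -1281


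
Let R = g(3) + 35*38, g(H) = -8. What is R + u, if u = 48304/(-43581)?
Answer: 57565778/43581 ≈ 1320.9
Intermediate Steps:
u = -48304/43581 (u = 48304*(-1/43581) = -48304/43581 ≈ -1.1084)
R = 1322 (R = -8 + 35*38 = -8 + 1330 = 1322)
R + u = 1322 - 48304/43581 = 57565778/43581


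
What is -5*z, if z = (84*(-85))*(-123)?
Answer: -4391100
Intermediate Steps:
z = 878220 (z = -7140*(-123) = 878220)
-5*z = -5*878220 = -4391100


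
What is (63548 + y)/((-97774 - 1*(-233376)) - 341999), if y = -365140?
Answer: 301592/206397 ≈ 1.4612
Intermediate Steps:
(63548 + y)/((-97774 - 1*(-233376)) - 341999) = (63548 - 365140)/((-97774 - 1*(-233376)) - 341999) = -301592/((-97774 + 233376) - 341999) = -301592/(135602 - 341999) = -301592/(-206397) = -301592*(-1/206397) = 301592/206397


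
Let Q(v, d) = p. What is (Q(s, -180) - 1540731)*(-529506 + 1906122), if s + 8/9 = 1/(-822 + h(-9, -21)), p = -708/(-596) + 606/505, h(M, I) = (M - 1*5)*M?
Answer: -1580138785990656/745 ≈ -2.1210e+12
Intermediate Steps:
h(M, I) = M*(-5 + M) (h(M, I) = (M - 5)*M = (-5 + M)*M = M*(-5 + M))
p = 1779/745 (p = -708*(-1/596) + 606*(1/505) = 177/149 + 6/5 = 1779/745 ≈ 2.3879)
s = -1859/2088 (s = -8/9 + 1/(-822 - 9*(-5 - 9)) = -8/9 + 1/(-822 - 9*(-14)) = -8/9 + 1/(-822 + 126) = -8/9 + 1/(-696) = -8/9 - 1/696 = -1859/2088 ≈ -0.89033)
Q(v, d) = 1779/745
(Q(s, -180) - 1540731)*(-529506 + 1906122) = (1779/745 - 1540731)*(-529506 + 1906122) = -1147842816/745*1376616 = -1580138785990656/745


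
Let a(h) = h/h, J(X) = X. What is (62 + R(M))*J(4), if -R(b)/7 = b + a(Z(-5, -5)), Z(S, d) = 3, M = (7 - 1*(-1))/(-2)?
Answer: 332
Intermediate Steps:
M = -4 (M = (7 + 1)*(-½) = 8*(-½) = -4)
a(h) = 1
R(b) = -7 - 7*b (R(b) = -7*(b + 1) = -7*(1 + b) = -7 - 7*b)
(62 + R(M))*J(4) = (62 + (-7 - 7*(-4)))*4 = (62 + (-7 + 28))*4 = (62 + 21)*4 = 83*4 = 332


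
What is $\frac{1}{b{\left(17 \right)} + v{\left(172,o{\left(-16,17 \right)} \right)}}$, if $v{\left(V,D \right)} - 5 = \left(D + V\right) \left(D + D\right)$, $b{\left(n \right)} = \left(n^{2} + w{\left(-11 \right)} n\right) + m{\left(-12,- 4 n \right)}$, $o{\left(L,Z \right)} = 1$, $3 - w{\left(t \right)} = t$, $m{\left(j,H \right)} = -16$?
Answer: $\frac{1}{862} \approx 0.0011601$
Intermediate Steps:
$w{\left(t \right)} = 3 - t$
$b{\left(n \right)} = -16 + n^{2} + 14 n$ ($b{\left(n \right)} = \left(n^{2} + \left(3 - -11\right) n\right) - 16 = \left(n^{2} + \left(3 + 11\right) n\right) - 16 = \left(n^{2} + 14 n\right) - 16 = -16 + n^{2} + 14 n$)
$v{\left(V,D \right)} = 5 + 2 D \left(D + V\right)$ ($v{\left(V,D \right)} = 5 + \left(D + V\right) \left(D + D\right) = 5 + \left(D + V\right) 2 D = 5 + 2 D \left(D + V\right)$)
$\frac{1}{b{\left(17 \right)} + v{\left(172,o{\left(-16,17 \right)} \right)}} = \frac{1}{\left(-16 + 17^{2} + 14 \cdot 17\right) + \left(5 + 2 \cdot 1^{2} + 2 \cdot 1 \cdot 172\right)} = \frac{1}{\left(-16 + 289 + 238\right) + \left(5 + 2 \cdot 1 + 344\right)} = \frac{1}{511 + \left(5 + 2 + 344\right)} = \frac{1}{511 + 351} = \frac{1}{862}$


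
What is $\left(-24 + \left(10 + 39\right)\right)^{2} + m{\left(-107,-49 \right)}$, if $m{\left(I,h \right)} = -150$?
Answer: $475$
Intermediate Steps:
$\left(-24 + \left(10 + 39\right)\right)^{2} + m{\left(-107,-49 \right)} = \left(-24 + \left(10 + 39\right)\right)^{2} - 150 = \left(-24 + 49\right)^{2} - 150 = 25^{2} - 150 = 625 - 150 = 475$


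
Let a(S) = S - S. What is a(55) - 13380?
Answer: -13380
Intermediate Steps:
a(S) = 0
a(55) - 13380 = 0 - 13380 = -13380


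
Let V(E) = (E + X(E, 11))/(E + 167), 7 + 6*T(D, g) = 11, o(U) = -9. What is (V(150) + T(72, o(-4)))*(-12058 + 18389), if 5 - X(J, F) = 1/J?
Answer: 347882119/47550 ≈ 7316.1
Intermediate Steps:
T(D, g) = 2/3 (T(D, g) = -7/6 + (1/6)*11 = -7/6 + 11/6 = 2/3)
X(J, F) = 5 - 1/J
V(E) = (5 + E - 1/E)/(167 + E) (V(E) = (E + (5 - 1/E))/(E + 167) = (5 + E - 1/E)/(167 + E))
(V(150) + T(72, o(-4)))*(-12058 + 18389) = ((-1 + 150**2 + 5*150)/(150*(167 + 150)) + 2/3)*(-12058 + 18389) = ((1/150)*(-1 + 22500 + 750)/317 + 2/3)*6331 = ((1/150)*(1/317)*23249 + 2/3)*6331 = (23249/47550 + 2/3)*6331 = (54949/47550)*6331 = 347882119/47550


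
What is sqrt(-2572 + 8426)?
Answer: sqrt(5854) ≈ 76.511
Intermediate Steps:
sqrt(-2572 + 8426) = sqrt(5854)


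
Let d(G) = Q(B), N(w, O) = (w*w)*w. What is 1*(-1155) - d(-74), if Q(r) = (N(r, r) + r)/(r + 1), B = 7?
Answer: -4795/4 ≈ -1198.8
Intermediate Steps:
N(w, O) = w³ (N(w, O) = w²*w = w³)
Q(r) = (r + r³)/(1 + r) (Q(r) = (r³ + r)/(r + 1) = (r + r³)/(1 + r))
d(G) = 175/4 (d(G) = (7 + 7³)/(1 + 7) = (7 + 343)/8 = (⅛)*350 = 175/4)
1*(-1155) - d(-74) = 1*(-1155) - 1*175/4 = -1155 - 175/4 = -4795/4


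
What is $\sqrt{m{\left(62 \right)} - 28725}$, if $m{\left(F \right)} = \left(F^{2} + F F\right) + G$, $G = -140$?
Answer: $3 i \sqrt{2353} \approx 145.52 i$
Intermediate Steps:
$m{\left(F \right)} = -140 + 2 F^{2}$ ($m{\left(F \right)} = \left(F^{2} + F F\right) - 140 = \left(F^{2} + F^{2}\right) - 140 = 2 F^{2} - 140 = -140 + 2 F^{2}$)
$\sqrt{m{\left(62 \right)} - 28725} = \sqrt{\left(-140 + 2 \cdot 62^{2}\right) - 28725} = \sqrt{\left(-140 + 2 \cdot 3844\right) - 28725} = \sqrt{\left(-140 + 7688\right) - 28725} = \sqrt{7548 - 28725} = \sqrt{-21177} = 3 i \sqrt{2353}$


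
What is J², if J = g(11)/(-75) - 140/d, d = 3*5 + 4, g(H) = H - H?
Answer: 19600/361 ≈ 54.294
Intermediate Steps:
g(H) = 0
d = 19 (d = 15 + 4 = 19)
J = -140/19 (J = 0/(-75) - 140/19 = 0*(-1/75) - 140*1/19 = 0 - 140/19 = -140/19 ≈ -7.3684)
J² = (-140/19)² = 19600/361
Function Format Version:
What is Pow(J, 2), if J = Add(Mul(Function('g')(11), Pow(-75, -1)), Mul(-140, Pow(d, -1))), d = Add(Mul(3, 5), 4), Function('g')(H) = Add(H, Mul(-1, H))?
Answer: Rational(19600, 361) ≈ 54.294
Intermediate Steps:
Function('g')(H) = 0
d = 19 (d = Add(15, 4) = 19)
J = Rational(-140, 19) (J = Add(Mul(0, Pow(-75, -1)), Mul(-140, Pow(19, -1))) = Add(Mul(0, Rational(-1, 75)), Mul(-140, Rational(1, 19))) = Add(0, Rational(-140, 19)) = Rational(-140, 19) ≈ -7.3684)
Pow(J, 2) = Pow(Rational(-140, 19), 2) = Rational(19600, 361)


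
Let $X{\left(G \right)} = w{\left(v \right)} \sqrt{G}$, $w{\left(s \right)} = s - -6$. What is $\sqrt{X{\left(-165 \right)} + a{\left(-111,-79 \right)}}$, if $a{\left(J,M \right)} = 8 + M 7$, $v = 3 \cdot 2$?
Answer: $\sqrt{-545 + 12 i \sqrt{165}} \approx 3.2695 + 23.573 i$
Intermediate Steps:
$v = 6$
$a{\left(J,M \right)} = 8 + 7 M$
$w{\left(s \right)} = 6 + s$ ($w{\left(s \right)} = s + 6 = 6 + s$)
$X{\left(G \right)} = 12 \sqrt{G}$ ($X{\left(G \right)} = \left(6 + 6\right) \sqrt{G} = 12 \sqrt{G}$)
$\sqrt{X{\left(-165 \right)} + a{\left(-111,-79 \right)}} = \sqrt{12 \sqrt{-165} + \left(8 + 7 \left(-79\right)\right)} = \sqrt{12 i \sqrt{165} + \left(8 - 553\right)} = \sqrt{12 i \sqrt{165} - 545} = \sqrt{-545 + 12 i \sqrt{165}}$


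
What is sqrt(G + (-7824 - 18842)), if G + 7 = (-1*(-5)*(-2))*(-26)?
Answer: I*sqrt(26413) ≈ 162.52*I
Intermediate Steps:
G = 253 (G = -7 + (-1*(-5)*(-2))*(-26) = -7 + (5*(-2))*(-26) = -7 - 10*(-26) = -7 + 260 = 253)
sqrt(G + (-7824 - 18842)) = sqrt(253 + (-7824 - 18842)) = sqrt(253 - 26666) = sqrt(-26413) = I*sqrt(26413)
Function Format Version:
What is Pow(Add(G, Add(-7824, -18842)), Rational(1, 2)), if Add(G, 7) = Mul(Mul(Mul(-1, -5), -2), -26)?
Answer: Mul(I, Pow(26413, Rational(1, 2))) ≈ Mul(162.52, I)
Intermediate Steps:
G = 253 (G = Add(-7, Mul(Mul(Mul(-1, -5), -2), -26)) = Add(-7, Mul(Mul(5, -2), -26)) = Add(-7, Mul(-10, -26)) = Add(-7, 260) = 253)
Pow(Add(G, Add(-7824, -18842)), Rational(1, 2)) = Pow(Add(253, Add(-7824, -18842)), Rational(1, 2)) = Pow(Add(253, -26666), Rational(1, 2)) = Pow(-26413, Rational(1, 2)) = Mul(I, Pow(26413, Rational(1, 2)))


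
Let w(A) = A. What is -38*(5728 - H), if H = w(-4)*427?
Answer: -282568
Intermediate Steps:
H = -1708 (H = -4*427 = -1708)
-38*(5728 - H) = -38*(5728 - 1*(-1708)) = -38*(5728 + 1708) = -38*7436 = -282568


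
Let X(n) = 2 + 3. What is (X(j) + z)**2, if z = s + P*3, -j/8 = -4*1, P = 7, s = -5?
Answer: 441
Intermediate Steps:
j = 32 (j = -(-32) = -8*(-4) = 32)
z = 16 (z = -5 + 7*3 = -5 + 21 = 16)
X(n) = 5
(X(j) + z)**2 = (5 + 16)**2 = 21**2 = 441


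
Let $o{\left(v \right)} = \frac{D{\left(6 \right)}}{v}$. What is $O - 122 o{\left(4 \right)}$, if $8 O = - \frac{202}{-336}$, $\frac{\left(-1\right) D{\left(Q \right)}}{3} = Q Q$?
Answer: $\frac{4427237}{1344} \approx 3294.1$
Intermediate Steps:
$D{\left(Q \right)} = - 3 Q^{2}$ ($D{\left(Q \right)} = - 3 Q Q = - 3 Q^{2}$)
$o{\left(v \right)} = - \frac{108}{v}$ ($o{\left(v \right)} = \frac{\left(-3\right) 6^{2}}{v} = \frac{\left(-3\right) 36}{v} = - \frac{108}{v}$)
$O = \frac{101}{1344}$ ($O = \frac{\left(-202\right) \frac{1}{-336}}{8} = \frac{\left(-202\right) \left(- \frac{1}{336}\right)}{8} = \frac{1}{8} \cdot \frac{101}{168} = \frac{101}{1344} \approx 0.075149$)
$O - 122 o{\left(4 \right)} = \frac{101}{1344} - 122 \left(- \frac{108}{4}\right) = \frac{101}{1344} - 122 \left(\left(-108\right) \frac{1}{4}\right) = \frac{101}{1344} - -3294 = \frac{101}{1344} + 3294 = \frac{4427237}{1344}$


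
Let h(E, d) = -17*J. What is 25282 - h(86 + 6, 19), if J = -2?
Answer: 25248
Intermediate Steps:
h(E, d) = 34 (h(E, d) = -17*(-2) = 34)
25282 - h(86 + 6, 19) = 25282 - 1*34 = 25282 - 34 = 25248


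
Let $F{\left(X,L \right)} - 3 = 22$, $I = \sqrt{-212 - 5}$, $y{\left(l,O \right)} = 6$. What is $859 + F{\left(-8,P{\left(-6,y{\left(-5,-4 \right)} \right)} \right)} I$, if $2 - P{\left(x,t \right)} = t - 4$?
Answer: $859 + 25 i \sqrt{217} \approx 859.0 + 368.27 i$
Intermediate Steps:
$P{\left(x,t \right)} = 6 - t$ ($P{\left(x,t \right)} = 2 - \left(t - 4\right) = 2 - \left(-4 + t\right) = 6 - t$)
$I = i \sqrt{217}$ ($I = \sqrt{-217} = i \sqrt{217} \approx 14.731 i$)
$F{\left(X,L \right)} = 25$ ($F{\left(X,L \right)} = 3 + 22 = 25$)
$859 + F{\left(-8,P{\left(-6,y{\left(-5,-4 \right)} \right)} \right)} I = 859 + 25 i \sqrt{217}$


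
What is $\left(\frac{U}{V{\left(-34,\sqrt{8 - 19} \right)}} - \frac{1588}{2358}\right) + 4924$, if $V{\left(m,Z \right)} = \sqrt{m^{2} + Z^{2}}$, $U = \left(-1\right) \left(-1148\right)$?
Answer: $\frac{5804602}{1179} + \frac{1148 \sqrt{1145}}{1145} \approx 4957.3$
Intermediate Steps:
$U = 1148$
$V{\left(m,Z \right)} = \sqrt{Z^{2} + m^{2}}$
$\left(\frac{U}{V{\left(-34,\sqrt{8 - 19} \right)}} - \frac{1588}{2358}\right) + 4924 = \left(\frac{1148}{\sqrt{\left(\sqrt{8 - 19}\right)^{2} + \left(-34\right)^{2}}} - \frac{1588}{2358}\right) + 4924 = \left(\frac{1148}{\sqrt{\left(\sqrt{-11}\right)^{2} + 1156}} - \frac{794}{1179}\right) + 4924 = \left(\frac{1148}{\sqrt{\left(i \sqrt{11}\right)^{2} + 1156}} - \frac{794}{1179}\right) + 4924 = \left(\frac{1148}{\sqrt{-11 + 1156}} - \frac{794}{1179}\right) + 4924 = \left(\frac{1148}{\sqrt{1145}} - \frac{794}{1179}\right) + 4924 = \left(1148 \frac{\sqrt{1145}}{1145} - \frac{794}{1179}\right) + 4924 = \left(\frac{1148 \sqrt{1145}}{1145} - \frac{794}{1179}\right) + 4924 = \left(- \frac{794}{1179} + \frac{1148 \sqrt{1145}}{1145}\right) + 4924 = \frac{5804602}{1179} + \frac{1148 \sqrt{1145}}{1145}$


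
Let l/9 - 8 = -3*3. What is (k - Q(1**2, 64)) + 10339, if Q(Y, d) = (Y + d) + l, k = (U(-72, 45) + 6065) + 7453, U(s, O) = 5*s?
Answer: 23441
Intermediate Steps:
k = 13158 (k = (5*(-72) + 6065) + 7453 = (-360 + 6065) + 7453 = 5705 + 7453 = 13158)
l = -9 (l = 72 + 9*(-3*3) = 72 + 9*(-9) = 72 - 81 = -9)
Q(Y, d) = -9 + Y + d (Q(Y, d) = (Y + d) - 9 = -9 + Y + d)
(k - Q(1**2, 64)) + 10339 = (13158 - (-9 + 1**2 + 64)) + 10339 = (13158 - (-9 + 1 + 64)) + 10339 = (13158 - 1*56) + 10339 = (13158 - 56) + 10339 = 13102 + 10339 = 23441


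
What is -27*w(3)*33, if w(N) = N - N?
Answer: 0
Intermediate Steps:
w(N) = 0
-27*w(3)*33 = -27*0*33 = 0*33 = 0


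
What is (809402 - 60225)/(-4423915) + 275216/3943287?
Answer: -1736687734159/17444766508605 ≈ -0.099553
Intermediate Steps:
(809402 - 60225)/(-4423915) + 275216/3943287 = 749177*(-1/4423915) + 275216*(1/3943287) = -749177/4423915 + 275216/3943287 = -1736687734159/17444766508605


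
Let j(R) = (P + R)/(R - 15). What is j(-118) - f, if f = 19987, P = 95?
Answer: -2658248/133 ≈ -19987.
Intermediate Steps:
j(R) = (95 + R)/(-15 + R) (j(R) = (95 + R)/(R - 15) = (95 + R)/(-15 + R))
j(-118) - f = (95 - 118)/(-15 - 118) - 1*19987 = -23/(-133) - 19987 = -1/133*(-23) - 19987 = 23/133 - 19987 = -2658248/133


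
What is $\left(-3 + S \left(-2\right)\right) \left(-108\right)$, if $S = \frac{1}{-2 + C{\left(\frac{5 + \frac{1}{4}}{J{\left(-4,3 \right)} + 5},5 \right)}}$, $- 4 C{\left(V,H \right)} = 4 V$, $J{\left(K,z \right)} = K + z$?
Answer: $\frac{13716}{53} \approx 258.79$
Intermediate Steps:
$C{\left(V,H \right)} = - V$ ($C{\left(V,H \right)} = - \frac{4 V}{4} = - V$)
$S = - \frac{16}{53}$ ($S = \frac{1}{-2 - \frac{5 + \frac{1}{4}}{\left(-4 + 3\right) + 5}} = \frac{1}{-2 - \frac{5 + \frac{1}{4}}{-1 + 5}} = \frac{1}{-2 - \frac{21}{4 \cdot 4}} = \frac{1}{-2 - \frac{21}{4} \cdot \frac{1}{4}} = \frac{1}{-2 - \frac{21}{16}} = \frac{1}{- \frac{53}{16}} = - \frac{16}{53} \approx -0.30189$)
$\left(-3 + S \left(-2\right)\right) \left(-108\right) = \left(-3 - - \frac{32}{53}\right) \left(-108\right) = \left(-3 + \frac{32}{53}\right) \left(-108\right) = \left(- \frac{127}{53}\right) \left(-108\right) = \frac{13716}{53}$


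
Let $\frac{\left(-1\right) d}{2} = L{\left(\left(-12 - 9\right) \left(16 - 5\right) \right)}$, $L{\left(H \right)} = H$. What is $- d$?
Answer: $-462$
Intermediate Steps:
$d = 462$ ($d = - 2 \left(-12 - 9\right) \left(16 - 5\right) = - 2 \left(\left(-21\right) 11\right) = \left(-2\right) \left(-231\right) = 462$)
$- d = \left(-1\right) 462 = -462$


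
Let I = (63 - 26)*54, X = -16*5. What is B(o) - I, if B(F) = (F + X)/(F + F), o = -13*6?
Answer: -155765/78 ≈ -1997.0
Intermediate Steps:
X = -80
o = -78
B(F) = (-80 + F)/(2*F) (B(F) = (F - 80)/(F + F) = (-80 + F)/((2*F)) = (-80 + F)*(1/(2*F)) = (-80 + F)/(2*F))
I = 1998 (I = 37*54 = 1998)
B(o) - I = (½)*(-80 - 78)/(-78) - 1*1998 = (½)*(-1/78)*(-158) - 1998 = 79/78 - 1998 = -155765/78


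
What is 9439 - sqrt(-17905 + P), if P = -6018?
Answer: 9439 - I*sqrt(23923) ≈ 9439.0 - 154.67*I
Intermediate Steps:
9439 - sqrt(-17905 + P) = 9439 - sqrt(-17905 - 6018) = 9439 - sqrt(-23923) = 9439 - I*sqrt(23923)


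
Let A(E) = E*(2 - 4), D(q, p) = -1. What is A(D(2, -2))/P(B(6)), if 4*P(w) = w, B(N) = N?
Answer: 4/3 ≈ 1.3333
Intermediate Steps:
P(w) = w/4
A(E) = -2*E (A(E) = E*(-2) = -2*E)
A(D(2, -2))/P(B(6)) = (-2*(-1))/(((1/4)*6)) = 2/(3/2) = 2*(2/3) = 4/3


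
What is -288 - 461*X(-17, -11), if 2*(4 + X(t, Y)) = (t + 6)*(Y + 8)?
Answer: -12101/2 ≈ -6050.5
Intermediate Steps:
X(t, Y) = -4 + (6 + t)*(8 + Y)/2 (X(t, Y) = -4 + ((t + 6)*(Y + 8))/2 = -4 + ((6 + t)*(8 + Y))/2 = -4 + (6 + t)*(8 + Y)/2)
-288 - 461*X(-17, -11) = -288 - 461*(20 + 3*(-11) + 4*(-17) + (½)*(-11)*(-17)) = -288 - 461*(20 - 33 - 68 + 187/2) = -288 - 461*25/2 = -288 - 11525/2 = -12101/2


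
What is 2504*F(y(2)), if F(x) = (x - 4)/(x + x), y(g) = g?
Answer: -1252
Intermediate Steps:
F(x) = (-4 + x)/(2*x) (F(x) = (-4 + x)/((2*x)) = (-4 + x)*(1/(2*x)) = (-4 + x)/(2*x))
2504*F(y(2)) = 2504*((½)*(-4 + 2)/2) = 2504*((½)*(½)*(-2)) = 2504*(-½) = -1252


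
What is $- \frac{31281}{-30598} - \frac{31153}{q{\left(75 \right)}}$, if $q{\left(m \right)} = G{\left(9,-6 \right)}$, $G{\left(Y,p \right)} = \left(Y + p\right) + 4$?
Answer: $- \frac{953000527}{214186} \approx -4449.4$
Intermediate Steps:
$G{\left(Y,p \right)} = 4 + Y + p$
$q{\left(m \right)} = 7$ ($q{\left(m \right)} = 4 + 9 - 6 = 7$)
$- \frac{31281}{-30598} - \frac{31153}{q{\left(75 \right)}} = - \frac{31281}{-30598} - \frac{31153}{7} = \left(-31281\right) \left(- \frac{1}{30598}\right) - \frac{31153}{7} = \frac{31281}{30598} - \frac{31153}{7} = - \frac{953000527}{214186}$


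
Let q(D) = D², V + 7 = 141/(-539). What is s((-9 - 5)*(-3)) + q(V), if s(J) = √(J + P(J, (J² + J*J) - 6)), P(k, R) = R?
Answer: 15319396/290521 + 18*√11 ≈ 112.43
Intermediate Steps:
V = -3914/539 (V = -7 + 141/(-539) = -7 + 141*(-1/539) = -7 - 141/539 = -3914/539 ≈ -7.2616)
s(J) = √(-6 + J + 2*J²) (s(J) = √(J + ((J² + J*J) - 6)) = √(J + ((J² + J²) - 6)) = √(J + (2*J² - 6)) = √(J + (-6 + 2*J²)) = √(-6 + J + 2*J²))
s((-9 - 5)*(-3)) + q(V) = √(-6 + (-9 - 5)*(-3) + 2*((-9 - 5)*(-3))²) + (-3914/539)² = √(-6 - 14*(-3) + 2*(-14*(-3))²) + 15319396/290521 = √(-6 + 42 + 2*42²) + 15319396/290521 = √(-6 + 42 + 2*1764) + 15319396/290521 = √(-6 + 42 + 3528) + 15319396/290521 = √3564 + 15319396/290521 = 18*√11 + 15319396/290521 = 15319396/290521 + 18*√11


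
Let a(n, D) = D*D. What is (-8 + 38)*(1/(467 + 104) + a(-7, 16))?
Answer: 4385310/571 ≈ 7680.1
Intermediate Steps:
a(n, D) = D²
(-8 + 38)*(1/(467 + 104) + a(-7, 16)) = (-8 + 38)*(1/(467 + 104) + 16²) = 30*(1/571 + 256) = 30*(146177/571) = 4385310/571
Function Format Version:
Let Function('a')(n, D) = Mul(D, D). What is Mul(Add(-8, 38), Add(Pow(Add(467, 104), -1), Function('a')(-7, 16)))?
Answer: Rational(4385310, 571) ≈ 7680.1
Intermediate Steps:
Function('a')(n, D) = Pow(D, 2)
Mul(Add(-8, 38), Add(Pow(Add(467, 104), -1), Function('a')(-7, 16))) = Mul(Add(-8, 38), Add(Pow(Add(467, 104), -1), Pow(16, 2))) = Mul(30, Add(Pow(571, -1), 256)) = Mul(30, Add(Rational(1, 571), 256)) = Mul(30, Rational(146177, 571)) = Rational(4385310, 571)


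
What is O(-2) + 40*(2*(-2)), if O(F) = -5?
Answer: -165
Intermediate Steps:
O(-2) + 40*(2*(-2)) = -5 + 40*(2*(-2)) = -5 + 40*(-4) = -5 - 160 = -165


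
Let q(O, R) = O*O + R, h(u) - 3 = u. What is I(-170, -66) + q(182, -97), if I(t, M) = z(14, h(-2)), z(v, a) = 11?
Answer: 33038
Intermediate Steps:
h(u) = 3 + u
q(O, R) = R + O² (q(O, R) = O² + R = R + O²)
I(t, M) = 11
I(-170, -66) + q(182, -97) = 11 + (-97 + 182²) = 11 + (-97 + 33124) = 11 + 33027 = 33038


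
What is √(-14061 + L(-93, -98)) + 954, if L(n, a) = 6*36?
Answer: 954 + I*√13845 ≈ 954.0 + 117.66*I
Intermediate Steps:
L(n, a) = 216
√(-14061 + L(-93, -98)) + 954 = √(-14061 + 216) + 954 = √(-13845) + 954 = I*√13845 + 954 = 954 + I*√13845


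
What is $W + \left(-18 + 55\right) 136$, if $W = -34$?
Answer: $4998$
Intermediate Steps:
$W + \left(-18 + 55\right) 136 = -34 + \left(-18 + 55\right) 136 = -34 + 37 \cdot 136 = -34 + 5032 = 4998$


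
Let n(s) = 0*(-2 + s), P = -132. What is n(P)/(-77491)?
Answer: 0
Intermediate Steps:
n(s) = 0
n(P)/(-77491) = 0/(-77491) = 0*(-1/77491) = 0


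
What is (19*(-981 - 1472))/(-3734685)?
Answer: 46607/3734685 ≈ 0.012479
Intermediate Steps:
(19*(-981 - 1472))/(-3734685) = (19*(-2453))*(-1/3734685) = -46607*(-1/3734685) = 46607/3734685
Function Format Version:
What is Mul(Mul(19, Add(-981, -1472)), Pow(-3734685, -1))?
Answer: Rational(46607, 3734685) ≈ 0.012479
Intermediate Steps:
Mul(Mul(19, Add(-981, -1472)), Pow(-3734685, -1)) = Mul(Mul(19, -2453), Rational(-1, 3734685)) = Mul(-46607, Rational(-1, 3734685)) = Rational(46607, 3734685)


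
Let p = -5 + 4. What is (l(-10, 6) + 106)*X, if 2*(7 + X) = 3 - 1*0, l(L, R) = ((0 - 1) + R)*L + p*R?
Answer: -275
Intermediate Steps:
p = -1
l(L, R) = -R + L*(-1 + R) (l(L, R) = ((0 - 1) + R)*L - R = (-1 + R)*L - R = L*(-1 + R) - R = -R + L*(-1 + R))
X = -11/2 (X = -7 + (3 - 1*0)/2 = -7 + (3 + 0)/2 = -7 + (½)*3 = -7 + 3/2 = -11/2 ≈ -5.5000)
(l(-10, 6) + 106)*X = ((-1*(-10) - 1*6 - 10*6) + 106)*(-11/2) = ((10 - 6 - 60) + 106)*(-11/2) = (-56 + 106)*(-11/2) = 50*(-11/2) = -275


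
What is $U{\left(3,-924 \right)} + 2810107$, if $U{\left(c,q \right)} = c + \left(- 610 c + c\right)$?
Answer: $2808283$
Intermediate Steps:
$U{\left(c,q \right)} = - 608 c$ ($U{\left(c,q \right)} = c - 609 c = - 608 c$)
$U{\left(3,-924 \right)} + 2810107 = \left(-608\right) 3 + 2810107 = -1824 + 2810107 = 2808283$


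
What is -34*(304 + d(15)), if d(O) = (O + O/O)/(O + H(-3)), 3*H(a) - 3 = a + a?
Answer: -72624/7 ≈ -10375.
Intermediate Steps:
H(a) = 1 + 2*a/3 (H(a) = 1 + (a + a)/3 = 1 + (2*a)/3 = 1 + 2*a/3)
d(O) = (1 + O)/(-1 + O) (d(O) = (O + O/O)/(O + (1 + (2/3)*(-3))) = (O + 1)/(O + (1 - 2)) = (1 + O)/(O - 1) = (1 + O)/(-1 + O))
-34*(304 + d(15)) = -34*(304 + (1 + 15)/(-1 + 15)) = -34*(304 + 16/14) = -34*(304 + (1/14)*16) = -34*(304 + 8/7) = -34*2136/7 = -72624/7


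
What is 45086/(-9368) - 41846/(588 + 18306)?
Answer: -310967053/44249748 ≈ -7.0275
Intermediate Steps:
45086/(-9368) - 41846/(588 + 18306) = 45086*(-1/9368) - 41846/18894 = -22543/4684 - 41846*1/18894 = -22543/4684 - 20923/9447 = -310967053/44249748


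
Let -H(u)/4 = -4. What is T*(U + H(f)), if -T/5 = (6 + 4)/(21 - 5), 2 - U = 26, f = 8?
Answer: 25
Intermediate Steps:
H(u) = 16 (H(u) = -4*(-4) = 16)
U = -24 (U = 2 - 1*26 = 2 - 26 = -24)
T = -25/8 (T = -5*(6 + 4)/(21 - 5) = -50/16 = -5*5/8 = -25/8 ≈ -3.1250)
T*(U + H(f)) = -25*(-24 + 16)/8 = -25/8*(-8) = 25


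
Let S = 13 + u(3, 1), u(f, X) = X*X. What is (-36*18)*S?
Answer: -9072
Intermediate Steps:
u(f, X) = X²
S = 14 (S = 13 + 1² = 13 + 1 = 14)
(-36*18)*S = -36*18*14 = -648*14 = -9072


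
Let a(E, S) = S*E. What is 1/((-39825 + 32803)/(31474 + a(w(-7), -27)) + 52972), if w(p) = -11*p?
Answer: 29395/1557104918 ≈ 1.8878e-5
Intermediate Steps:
a(E, S) = E*S
1/((-39825 + 32803)/(31474 + a(w(-7), -27)) + 52972) = 1/((-39825 + 32803)/(31474 - 11*(-7)*(-27)) + 52972) = 1/(-7022/(31474 + 77*(-27)) + 52972) = 1/(-7022/(31474 - 2079) + 52972) = 1/(-7022/29395 + 52972) = 1/(1557104918/29395) = 29395/1557104918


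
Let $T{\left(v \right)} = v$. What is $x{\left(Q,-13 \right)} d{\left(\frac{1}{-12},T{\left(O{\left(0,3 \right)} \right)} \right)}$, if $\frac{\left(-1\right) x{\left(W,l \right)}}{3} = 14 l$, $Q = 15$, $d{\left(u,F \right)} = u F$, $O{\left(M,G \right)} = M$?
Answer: $0$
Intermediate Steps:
$d{\left(u,F \right)} = F u$
$x{\left(W,l \right)} = - 42 l$ ($x{\left(W,l \right)} = - 3 \cdot 14 l = - 42 l$)
$x{\left(Q,-13 \right)} d{\left(\frac{1}{-12},T{\left(O{\left(0,3 \right)} \right)} \right)} = \left(-42\right) \left(-13\right) \frac{0}{-12} = 546 \cdot 0 \left(- \frac{1}{12}\right) = 546 \cdot 0 = 0$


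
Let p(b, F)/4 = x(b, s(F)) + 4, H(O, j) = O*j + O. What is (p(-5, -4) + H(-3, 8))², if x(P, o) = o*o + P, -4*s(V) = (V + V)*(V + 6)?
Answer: 1089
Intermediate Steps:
H(O, j) = O + O*j
s(V) = -V*(6 + V)/2 (s(V) = -(V + V)*(V + 6)/4 = -2*V*(6 + V)/4 = -V*(6 + V)/2)
x(P, o) = P + o² (x(P, o) = o² + P = P + o²)
p(b, F) = 16 + 4*b + F²*(6 + F)² (p(b, F) = 4*((b + (-F*(6 + F)/2)²) + 4) = 4*((b + F²*(6 + F)²/4) + 4) = 4*(4 + b + F²*(6 + F)²/4) = 16 + 4*b + F²*(6 + F)²)
(p(-5, -4) + H(-3, 8))² = ((16 + 4*(-5) + (-4)²*(6 - 4)²) - 3*(1 + 8))² = ((16 - 20 + 16*2²) - 3*9)² = ((16 - 20 + 16*4) - 27)² = ((16 - 20 + 64) - 27)² = (60 - 27)² = 33² = 1089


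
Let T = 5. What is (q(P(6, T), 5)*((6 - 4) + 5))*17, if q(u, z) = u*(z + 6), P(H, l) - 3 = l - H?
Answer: 2618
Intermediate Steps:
P(H, l) = 3 + l - H (P(H, l) = 3 + (l - H) = 3 + l - H)
q(u, z) = u*(6 + z)
(q(P(6, T), 5)*((6 - 4) + 5))*17 = (((3 + 5 - 1*6)*(6 + 5))*((6 - 4) + 5))*17 = (((3 + 5 - 6)*11)*(2 + 5))*17 = ((2*11)*7)*17 = (22*7)*17 = 154*17 = 2618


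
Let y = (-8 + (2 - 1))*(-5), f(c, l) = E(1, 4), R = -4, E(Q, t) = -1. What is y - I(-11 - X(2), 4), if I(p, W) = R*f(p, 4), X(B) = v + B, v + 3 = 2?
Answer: 31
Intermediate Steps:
v = -1 (v = -3 + 2 = -1)
X(B) = -1 + B
f(c, l) = -1
y = 35 (y = (-8 + 1)*(-5) = -7*(-5) = 35)
I(p, W) = 4 (I(p, W) = -4*(-1) = 4)
y - I(-11 - X(2), 4) = 35 - 1*4 = 35 - 4 = 31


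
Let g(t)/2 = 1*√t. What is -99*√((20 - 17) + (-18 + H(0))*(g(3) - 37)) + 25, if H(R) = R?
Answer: 25 - 99*√(669 - 36*√3) ≈ -2413.4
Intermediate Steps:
g(t) = 2*√t (g(t) = 2*(1*√t) = 2*√t)
-99*√((20 - 17) + (-18 + H(0))*(g(3) - 37)) + 25 = -99*√((20 - 17) + (-18 + 0)*(2*√3 - 37)) + 25 = -99*√(3 - 18*(-37 + 2*√3)) + 25 = -99*√(3 + (666 - 36*√3)) + 25 = -99*√(669 - 36*√3) + 25 = 25 - 99*√(669 - 36*√3)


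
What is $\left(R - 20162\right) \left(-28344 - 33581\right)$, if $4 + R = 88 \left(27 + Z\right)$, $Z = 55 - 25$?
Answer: $938163750$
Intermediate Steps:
$Z = 30$
$R = 5012$ ($R = -4 + 88 \left(27 + 30\right) = -4 + 88 \cdot 57 = -4 + 5016 = 5012$)
$\left(R - 20162\right) \left(-28344 - 33581\right) = \left(5012 - 20162\right) \left(-28344 - 33581\right) = - 15150 \left(-28344 - 33581\right) = \left(-15150\right) \left(-61925\right) = 938163750$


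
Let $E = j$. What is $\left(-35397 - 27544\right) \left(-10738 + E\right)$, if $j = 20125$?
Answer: $-590827167$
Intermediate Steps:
$E = 20125$
$\left(-35397 - 27544\right) \left(-10738 + E\right) = \left(-35397 - 27544\right) \left(-10738 + 20125\right) = \left(-62941\right) 9387 = -590827167$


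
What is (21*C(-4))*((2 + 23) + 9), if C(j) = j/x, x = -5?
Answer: 2856/5 ≈ 571.20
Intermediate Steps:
C(j) = -j/5 (C(j) = j/(-5) = j*(-⅕) = -j/5)
(21*C(-4))*((2 + 23) + 9) = (21*(-⅕*(-4)))*((2 + 23) + 9) = (21*(⅘))*(25 + 9) = (84/5)*34 = 2856/5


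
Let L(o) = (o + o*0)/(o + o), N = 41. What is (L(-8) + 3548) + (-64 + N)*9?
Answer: 6683/2 ≈ 3341.5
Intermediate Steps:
L(o) = ½ (L(o) = (o + 0)/((2*o)) = o*(1/(2*o)) = ½)
(L(-8) + 3548) + (-64 + N)*9 = (½ + 3548) + (-64 + 41)*9 = 7097/2 - 23*9 = 7097/2 - 207 = 6683/2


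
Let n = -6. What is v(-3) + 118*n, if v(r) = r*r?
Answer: -699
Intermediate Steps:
v(r) = r²
v(-3) + 118*n = (-3)² + 118*(-6) = 9 - 708 = -699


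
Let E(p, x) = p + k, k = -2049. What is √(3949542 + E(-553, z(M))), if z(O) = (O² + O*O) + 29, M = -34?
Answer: 2*√986735 ≈ 1986.7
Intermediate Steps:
z(O) = 29 + 2*O² (z(O) = (O² + O²) + 29 = 2*O² + 29 = 29 + 2*O²)
E(p, x) = -2049 + p (E(p, x) = p - 2049 = -2049 + p)
√(3949542 + E(-553, z(M))) = √(3949542 + (-2049 - 553)) = √(3949542 - 2602) = √3946940 = 2*√986735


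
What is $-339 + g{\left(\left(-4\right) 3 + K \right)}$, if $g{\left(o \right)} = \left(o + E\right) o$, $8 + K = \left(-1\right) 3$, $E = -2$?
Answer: $236$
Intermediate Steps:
$K = -11$ ($K = -8 - 3 = -11$)
$g{\left(o \right)} = o \left(-2 + o\right)$ ($g{\left(o \right)} = \left(o - 2\right) o = \left(-2 + o\right) o = o \left(-2 + o\right)$)
$-339 + g{\left(\left(-4\right) 3 + K \right)} = -339 + \left(\left(-4\right) 3 - 11\right) \left(-2 - 23\right) = -339 + \left(-12 - 11\right) \left(-2 - 23\right) = -339 - 23 \left(-2 - 23\right) = -339 - -575 = -339 + 575 = 236$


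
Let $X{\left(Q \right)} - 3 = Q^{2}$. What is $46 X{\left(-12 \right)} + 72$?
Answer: $6834$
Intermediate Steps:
$X{\left(Q \right)} = 3 + Q^{2}$
$46 X{\left(-12 \right)} + 72 = 46 \left(3 + \left(-12\right)^{2}\right) + 72 = 46 \left(3 + 144\right) + 72 = 46 \cdot 147 + 72 = 6762 + 72 = 6834$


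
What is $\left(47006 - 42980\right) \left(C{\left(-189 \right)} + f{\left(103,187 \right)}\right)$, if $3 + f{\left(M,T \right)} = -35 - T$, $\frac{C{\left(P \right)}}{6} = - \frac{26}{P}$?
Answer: $- \frac{18953066}{21} \approx -9.0253 \cdot 10^{5}$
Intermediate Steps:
$C{\left(P \right)} = - \frac{156}{P}$ ($C{\left(P \right)} = 6 \left(- \frac{26}{P}\right) = - \frac{156}{P}$)
$f{\left(M,T \right)} = -38 - T$ ($f{\left(M,T \right)} = -3 - \left(35 + T\right) = -38 - T$)
$\left(47006 - 42980\right) \left(C{\left(-189 \right)} + f{\left(103,187 \right)}\right) = \left(47006 - 42980\right) \left(- \frac{156}{-189} - 225\right) = 4026 \left(\left(-156\right) \left(- \frac{1}{189}\right) - 225\right) = 4026 \left(\frac{52}{63} - 225\right) = 4026 \left(- \frac{14123}{63}\right) = - \frac{18953066}{21}$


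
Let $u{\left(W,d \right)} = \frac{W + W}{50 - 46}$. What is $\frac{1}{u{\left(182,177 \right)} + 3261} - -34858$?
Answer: $\frac{116844017}{3352} \approx 34858.0$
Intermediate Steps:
$u{\left(W,d \right)} = \frac{W}{2}$ ($u{\left(W,d \right)} = \frac{2 W}{4} = 2 W \frac{1}{4} = \frac{W}{2}$)
$\frac{1}{u{\left(182,177 \right)} + 3261} - -34858 = \frac{1}{\frac{1}{2} \cdot 182 + 3261} - -34858 = \frac{1}{91 + 3261} + 34858 = \frac{1}{3352} + 34858 = \frac{116844017}{3352}$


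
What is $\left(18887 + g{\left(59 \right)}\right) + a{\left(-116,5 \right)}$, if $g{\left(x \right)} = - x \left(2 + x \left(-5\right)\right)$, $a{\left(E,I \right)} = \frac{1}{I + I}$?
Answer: $\frac{361741}{10} \approx 36174.0$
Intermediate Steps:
$a{\left(E,I \right)} = \frac{1}{2 I}$
$g{\left(x \right)} = - x \left(2 - 5 x\right)$
$\left(18887 + g{\left(59 \right)}\right) + a{\left(-116,5 \right)} = \left(18887 + 59 \left(-2 + 5 \cdot 59\right)\right) + \frac{1}{2 \cdot 5} = \left(18887 + 59 \left(-2 + 295\right)\right) + \frac{1}{2} \cdot \frac{1}{5} = \left(18887 + 59 \cdot 293\right) + \frac{1}{10} = \left(18887 + 17287\right) + \frac{1}{10} = 36174 + \frac{1}{10} = \frac{361741}{10}$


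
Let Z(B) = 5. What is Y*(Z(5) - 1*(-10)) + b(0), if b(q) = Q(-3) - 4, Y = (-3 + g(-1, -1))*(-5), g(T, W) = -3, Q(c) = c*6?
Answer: 428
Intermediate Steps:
Q(c) = 6*c
Y = 30 (Y = (-3 - 3)*(-5) = -6*(-5) = 30)
b(q) = -22 (b(q) = 6*(-3) - 4 = -18 - 4 = -22)
Y*(Z(5) - 1*(-10)) + b(0) = 30*(5 - 1*(-10)) - 22 = 30*(5 + 10) - 22 = 30*15 - 22 = 450 - 22 = 428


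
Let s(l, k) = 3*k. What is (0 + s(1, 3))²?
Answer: 81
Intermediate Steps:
(0 + s(1, 3))² = (0 + 3*3)² = (0 + 9)² = 9² = 81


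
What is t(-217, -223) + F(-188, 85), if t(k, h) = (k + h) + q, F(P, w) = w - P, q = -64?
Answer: -231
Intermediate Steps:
t(k, h) = -64 + h + k (t(k, h) = (k + h) - 64 = (h + k) - 64 = -64 + h + k)
t(-217, -223) + F(-188, 85) = (-64 - 223 - 217) + (85 - 1*(-188)) = -504 + (85 + 188) = -504 + 273 = -231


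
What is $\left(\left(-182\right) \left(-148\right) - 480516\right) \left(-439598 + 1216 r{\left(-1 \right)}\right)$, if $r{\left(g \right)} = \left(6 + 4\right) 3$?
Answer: $182846262440$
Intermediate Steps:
$r{\left(g \right)} = 30$ ($r{\left(g \right)} = 10 \cdot 3 = 30$)
$\left(\left(-182\right) \left(-148\right) - 480516\right) \left(-439598 + 1216 r{\left(-1 \right)}\right) = \left(\left(-182\right) \left(-148\right) - 480516\right) \left(-439598 + 1216 \cdot 30\right) = \left(26936 - 480516\right) \left(-439598 + 36480\right) = \left(-453580\right) \left(-403118\right) = 182846262440$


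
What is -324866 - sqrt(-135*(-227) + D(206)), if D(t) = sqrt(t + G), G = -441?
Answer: -324866 - sqrt(30645 + I*sqrt(235)) ≈ -3.2504e+5 - 0.043785*I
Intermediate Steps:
D(t) = sqrt(-441 + t) (D(t) = sqrt(t - 441) = sqrt(-441 + t))
-324866 - sqrt(-135*(-227) + D(206)) = -324866 - sqrt(-135*(-227) + sqrt(-441 + 206)) = -324866 - sqrt(30645 + sqrt(-235)) = -324866 - sqrt(30645 + I*sqrt(235))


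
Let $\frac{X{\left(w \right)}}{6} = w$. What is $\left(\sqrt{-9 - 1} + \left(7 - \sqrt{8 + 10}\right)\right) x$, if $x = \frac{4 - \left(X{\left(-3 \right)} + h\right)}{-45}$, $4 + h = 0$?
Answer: $- \frac{182}{45} + \frac{26 \sqrt{2}}{15} - \frac{26 i \sqrt{10}}{45} \approx -1.5931 - 1.8271 i$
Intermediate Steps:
$h = -4$ ($h = -4 + 0 = -4$)
$X{\left(w \right)} = 6 w$
$x = - \frac{26}{45}$ ($x = \frac{4 - \left(6 \left(-3\right) - 4\right)}{-45} = \left(4 - \left(-18 - 4\right)\right) \left(- \frac{1}{45}\right) = \left(4 - -22\right) \left(- \frac{1}{45}\right) = \left(4 + 22\right) \left(- \frac{1}{45}\right) = 26 \left(- \frac{1}{45}\right) = - \frac{26}{45} \approx -0.57778$)
$\left(\sqrt{-9 - 1} + \left(7 - \sqrt{8 + 10}\right)\right) x = \left(\sqrt{-9 - 1} + \left(7 - \sqrt{8 + 10}\right)\right) \left(- \frac{26}{45}\right) = \left(\sqrt{-10} + \left(7 - \sqrt{18}\right)\right) \left(- \frac{26}{45}\right) = \left(i \sqrt{10} + \left(7 - 3 \sqrt{2}\right)\right) \left(- \frac{26}{45}\right) = \left(7 - 3 \sqrt{2} + i \sqrt{10}\right) \left(- \frac{26}{45}\right) = - \frac{182}{45} + \frac{26 \sqrt{2}}{15} - \frac{26 i \sqrt{10}}{45}$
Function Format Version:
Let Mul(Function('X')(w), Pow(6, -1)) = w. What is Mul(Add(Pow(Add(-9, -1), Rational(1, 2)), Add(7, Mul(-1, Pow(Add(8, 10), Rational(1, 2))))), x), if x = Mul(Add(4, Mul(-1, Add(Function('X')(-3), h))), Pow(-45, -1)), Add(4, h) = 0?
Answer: Add(Rational(-182, 45), Mul(Rational(26, 15), Pow(2, Rational(1, 2))), Mul(Rational(-26, 45), I, Pow(10, Rational(1, 2)))) ≈ Add(-1.5931, Mul(-1.8271, I))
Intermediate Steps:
h = -4 (h = Add(-4, 0) = -4)
Function('X')(w) = Mul(6, w)
x = Rational(-26, 45) (x = Mul(Add(4, Mul(-1, Add(Mul(6, -3), -4))), Pow(-45, -1)) = Mul(Add(4, Mul(-1, Add(-18, -4))), Rational(-1, 45)) = Mul(Add(4, Mul(-1, -22)), Rational(-1, 45)) = Mul(Add(4, 22), Rational(-1, 45)) = Mul(26, Rational(-1, 45)) = Rational(-26, 45) ≈ -0.57778)
Mul(Add(Pow(Add(-9, -1), Rational(1, 2)), Add(7, Mul(-1, Pow(Add(8, 10), Rational(1, 2))))), x) = Mul(Add(Pow(Add(-9, -1), Rational(1, 2)), Add(7, Mul(-1, Pow(Add(8, 10), Rational(1, 2))))), Rational(-26, 45)) = Mul(Add(Pow(-10, Rational(1, 2)), Add(7, Mul(-1, Pow(18, Rational(1, 2))))), Rational(-26, 45)) = Mul(Add(Mul(I, Pow(10, Rational(1, 2))), Add(7, Mul(-1, Mul(3, Pow(2, Rational(1, 2)))))), Rational(-26, 45)) = Mul(Add(Mul(I, Pow(10, Rational(1, 2))), Add(7, Mul(-3, Pow(2, Rational(1, 2))))), Rational(-26, 45)) = Mul(Add(7, Mul(-3, Pow(2, Rational(1, 2))), Mul(I, Pow(10, Rational(1, 2)))), Rational(-26, 45)) = Add(Rational(-182, 45), Mul(Rational(26, 15), Pow(2, Rational(1, 2))), Mul(Rational(-26, 45), I, Pow(10, Rational(1, 2))))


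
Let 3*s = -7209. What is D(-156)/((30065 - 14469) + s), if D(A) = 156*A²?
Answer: 3796416/13193 ≈ 287.76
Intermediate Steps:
s = -2403 (s = (⅓)*(-7209) = -2403)
D(-156)/((30065 - 14469) + s) = (156*(-156)²)/((30065 - 14469) - 2403) = (156*24336)/(15596 - 2403) = 3796416/13193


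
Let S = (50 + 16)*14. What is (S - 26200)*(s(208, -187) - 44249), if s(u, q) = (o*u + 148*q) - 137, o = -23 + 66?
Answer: 1595370568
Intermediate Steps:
S = 924 (S = 66*14 = 924)
o = 43
s(u, q) = -137 + 43*u + 148*q (s(u, q) = (43*u + 148*q) - 137 = -137 + 43*u + 148*q)
(S - 26200)*(s(208, -187) - 44249) = (924 - 26200)*((-137 + 43*208 + 148*(-187)) - 44249) = -25276*((-137 + 8944 - 27676) - 44249) = -25276*(-18869 - 44249) = -25276*(-63118) = 1595370568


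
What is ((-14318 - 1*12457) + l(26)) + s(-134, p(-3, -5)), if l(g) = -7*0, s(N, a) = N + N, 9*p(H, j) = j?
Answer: -27043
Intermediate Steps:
p(H, j) = j/9
s(N, a) = 2*N
l(g) = 0
((-14318 - 1*12457) + l(26)) + s(-134, p(-3, -5)) = ((-14318 - 1*12457) + 0) + 2*(-134) = ((-14318 - 12457) + 0) - 268 = (-26775 + 0) - 268 = -26775 - 268 = -27043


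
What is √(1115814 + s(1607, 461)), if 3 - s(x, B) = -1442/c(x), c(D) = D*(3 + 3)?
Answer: √25933867938438/4821 ≈ 1056.3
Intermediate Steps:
c(D) = 6*D (c(D) = D*6 = 6*D)
s(x, B) = 3 + 721/(3*x) (s(x, B) = 3 - (-1442)/(6*x) = 3 - (-1442)*1/(6*x) = 3 - (-721)/(3*x) = 3 + 721/(3*x))
√(1115814 + s(1607, 461)) = √(1115814 + (3 + (721/3)/1607)) = √(1115814 + (3 + (721/3)*(1/1607))) = √(1115814 + (3 + 721/4821)) = √(1115814 + 15184/4821) = √(5379354478/4821) = √25933867938438/4821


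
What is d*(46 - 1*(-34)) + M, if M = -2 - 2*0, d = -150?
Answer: -12002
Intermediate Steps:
M = -2 (M = -2 + 0 = -2)
d*(46 - 1*(-34)) + M = -150*(46 - 1*(-34)) - 2 = -150*(46 + 34) - 2 = -150*80 - 2 = -12000 - 2 = -12002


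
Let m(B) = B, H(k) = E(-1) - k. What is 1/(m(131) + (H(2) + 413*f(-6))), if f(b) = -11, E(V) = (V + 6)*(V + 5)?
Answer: -1/4394 ≈ -0.00022758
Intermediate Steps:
E(V) = (5 + V)*(6 + V) (E(V) = (6 + V)*(5 + V) = (5 + V)*(6 + V))
H(k) = 20 - k (H(k) = (30 + (-1)² + 11*(-1)) - k = (30 + 1 - 11) - k = 20 - k)
1/(m(131) + (H(2) + 413*f(-6))) = 1/(131 + ((20 - 1*2) + 413*(-11))) = 1/(131 + ((20 - 2) - 4543)) = 1/(131 + (18 - 4543)) = 1/(131 - 4525) = 1/(-4394) = -1/4394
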